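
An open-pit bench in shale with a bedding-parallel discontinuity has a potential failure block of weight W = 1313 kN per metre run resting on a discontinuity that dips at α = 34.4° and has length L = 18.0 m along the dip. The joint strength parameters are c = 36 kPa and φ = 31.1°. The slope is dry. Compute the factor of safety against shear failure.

Resolving the block weight along and normal to the plane and applying the Mohr–Coulomb strength on the joint:
N' = W cosα = 1313·cos34.4° = 1083.4 kN/m
Driving force T = W sinα = 1313·sin34.4° = 741.8 kN/m
Resisting force R = c·L + N'·tanφ = 36·18.0 + 1083.4·tan31.1° = 648.0 + 653.5 = 1301.5 kN/m
FS = R / T = 1301.5 / 741.8 = 1.755

FS = 1.75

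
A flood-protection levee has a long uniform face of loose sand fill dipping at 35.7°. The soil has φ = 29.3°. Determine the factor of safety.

FS = 0.78

For a dry cohesionless infinite slope the factor of safety is FS = tanφ / tanβ.
FS = tan29.3° / tan35.7° = 0.5612 / 0.7186 = 0.781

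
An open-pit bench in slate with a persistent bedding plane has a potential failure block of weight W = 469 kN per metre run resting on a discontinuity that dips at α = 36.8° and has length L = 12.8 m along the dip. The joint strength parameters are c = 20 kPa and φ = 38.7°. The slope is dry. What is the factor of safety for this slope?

Resolving the block weight along and normal to the plane and applying the Mohr–Coulomb strength on the joint:
N' = W cosα = 469·cos36.8° = 375.5 kN/m
Driving force T = W sinα = 469·sin36.8° = 280.9 kN/m
Resisting force R = c·L + N'·tanφ = 20·12.8 + 375.5·tan38.7° = 256.0 + 300.9 = 556.9 kN/m
FS = R / T = 556.9 / 280.9 = 1.982

FS = 1.98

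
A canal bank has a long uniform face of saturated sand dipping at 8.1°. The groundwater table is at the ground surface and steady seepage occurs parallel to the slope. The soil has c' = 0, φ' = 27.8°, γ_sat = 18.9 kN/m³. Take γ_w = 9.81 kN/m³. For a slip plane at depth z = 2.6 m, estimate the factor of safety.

With seepage parallel to the slope and the water table at the surface, the effective normal stress on the slip plane uses the buoyant unit weight γ' = γ_sat − γ_w while the driving shear stress uses γ_sat:
FS = [c' + γ' z cos²β tanφ'] / [γ_sat z sinβ cosβ]
(For c' = 0 this reduces to FS = (γ'/γ_sat)·tanφ'/tanβ.)
γ' = 18.9 − 9.81 = 9.09 kN/m³
Numerator = 0.0 + 9.09·2.6·cos²8.1°·tan27.8° = 0.0 + 9.09·2.6·0.9801·0.5272 = 12.213 kPa
Denominator = 18.9·2.6·sin8.1°·cos8.1° = 18.9·2.6·0.1409·0.9900 = 6.855 kPa
FS = 12.213 / 6.855 = 1.782

FS = 1.78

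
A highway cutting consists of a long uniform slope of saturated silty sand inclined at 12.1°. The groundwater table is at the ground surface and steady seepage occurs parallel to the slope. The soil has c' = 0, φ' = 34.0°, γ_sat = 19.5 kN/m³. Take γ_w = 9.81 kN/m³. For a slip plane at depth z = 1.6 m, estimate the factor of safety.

FS = 1.56

With seepage parallel to the slope and the water table at the surface, the effective normal stress on the slip plane uses the buoyant unit weight γ' = γ_sat − γ_w while the driving shear stress uses γ_sat:
FS = [c' + γ' z cos²β tanφ'] / [γ_sat z sinβ cosβ]
(For c' = 0 this reduces to FS = (γ'/γ_sat)·tanφ'/tanβ.)
γ' = 19.5 − 9.81 = 9.69 kN/m³
Numerator = 0.0 + 9.69·1.6·cos²12.1°·tan34.0° = 0.0 + 9.69·1.6·0.9561·0.6745 = 9.998 kPa
Denominator = 19.5·1.6·sin12.1°·cos12.1° = 19.5·1.6·0.2096·0.9778 = 6.395 kPa
FS = 9.998 / 6.395 = 1.563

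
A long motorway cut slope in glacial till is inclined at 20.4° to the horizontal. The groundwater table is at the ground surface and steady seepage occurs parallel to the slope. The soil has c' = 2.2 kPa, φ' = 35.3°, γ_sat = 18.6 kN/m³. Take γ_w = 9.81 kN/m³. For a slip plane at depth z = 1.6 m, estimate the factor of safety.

With seepage parallel to the slope and the water table at the surface, the effective normal stress on the slip plane uses the buoyant unit weight γ' = γ_sat − γ_w while the driving shear stress uses γ_sat:
FS = [c' + γ' z cos²β tanφ'] / [γ_sat z sinβ cosβ]
γ' = 18.6 − 9.81 = 8.79 kN/m³
Numerator = 2.2 + 8.79·1.6·cos²20.4°·tan35.3° = 2.2 + 8.79·1.6·0.8785·0.7080 = 10.948 kPa
Denominator = 18.6·1.6·sin20.4°·cos20.4° = 18.6·1.6·0.3486·0.9373 = 9.723 kPa
FS = 10.948 / 9.723 = 1.126

FS = 1.13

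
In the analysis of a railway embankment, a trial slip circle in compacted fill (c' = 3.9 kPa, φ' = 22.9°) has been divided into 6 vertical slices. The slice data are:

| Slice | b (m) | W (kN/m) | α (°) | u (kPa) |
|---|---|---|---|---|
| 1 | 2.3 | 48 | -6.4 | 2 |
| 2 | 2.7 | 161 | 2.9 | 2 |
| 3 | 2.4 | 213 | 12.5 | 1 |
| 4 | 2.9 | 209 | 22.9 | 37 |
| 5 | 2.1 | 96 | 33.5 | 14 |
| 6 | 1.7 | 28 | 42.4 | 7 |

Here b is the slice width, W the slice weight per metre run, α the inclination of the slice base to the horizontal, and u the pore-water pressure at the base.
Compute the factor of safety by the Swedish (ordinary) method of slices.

Ordinary method of slices: FS = Σ[c'·Δl_i + (W_i cosα_i − u_i·Δl_i)·tanφ'] / Σ W_i sinα_i, with Δl_i = b_i / cosα_i.
Slice 1: Δl = 2.3/cos(-6.4°) = 2.314 m; N'_1 = 48·cos(-6.4°) − 2·2.314 = 43.1; c'Δl = 9.03; W sinα = -5.4
Slice 2: Δl = 2.7/cos2.9° = 2.703 m; N'_2 = 161·cos2.9° − 2·2.703 = 155.4; c'Δl = 10.54; W sinα = 8.1
Slice 3: Δl = 2.4/cos12.5° = 2.458 m; N'_3 = 213·cos12.5° − 1·2.458 = 205.5; c'Δl = 9.59; W sinα = 46.1
Slice 4: Δl = 2.9/cos22.9° = 3.148 m; N'_4 = 209·cos22.9° − 37·3.148 = 76.0; c'Δl = 12.28; W sinα = 81.3
Slice 5: Δl = 2.1/cos33.5° = 2.518 m; N'_5 = 96·cos33.5° − 14·2.518 = 44.8; c'Δl = 9.82; W sinα = 53.0
Slice 6: Δl = 1.7/cos42.4° = 2.302 m; N'_6 = 28·cos42.4° − 7·2.302 = 4.6; c'Δl = 8.98; W sinα = 18.9
Σc'Δl = 60.2 kN/m; ΣN' = 529.4 kN/m; ΣW sinα = 202.1 kN/m
Resisting = 60.2 + 529.4·tan22.9° = 60.2 + 223.6 = 283.8 kN/m
FS = 283.8 / 202.1 = 1.405

FS = 1.40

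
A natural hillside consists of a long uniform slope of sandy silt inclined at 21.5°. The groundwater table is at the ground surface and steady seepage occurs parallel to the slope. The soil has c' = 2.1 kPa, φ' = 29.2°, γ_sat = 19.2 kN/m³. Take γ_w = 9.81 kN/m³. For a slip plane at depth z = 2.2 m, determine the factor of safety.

With seepage parallel to the slope and the water table at the surface, the effective normal stress on the slip plane uses the buoyant unit weight γ' = γ_sat − γ_w while the driving shear stress uses γ_sat:
FS = [c' + γ' z cos²β tanφ'] / [γ_sat z sinβ cosβ]
γ' = 19.2 − 9.81 = 9.39 kN/m³
Numerator = 2.1 + 9.39·2.2·cos²21.5°·tan29.2° = 2.1 + 9.39·2.2·0.8657·0.5589 = 12.095 kPa
Denominator = 19.2·2.2·sin21.5°·cos21.5° = 19.2·2.2·0.3665·0.9304 = 14.404 kPa
FS = 12.095 / 14.404 = 0.840

FS = 0.84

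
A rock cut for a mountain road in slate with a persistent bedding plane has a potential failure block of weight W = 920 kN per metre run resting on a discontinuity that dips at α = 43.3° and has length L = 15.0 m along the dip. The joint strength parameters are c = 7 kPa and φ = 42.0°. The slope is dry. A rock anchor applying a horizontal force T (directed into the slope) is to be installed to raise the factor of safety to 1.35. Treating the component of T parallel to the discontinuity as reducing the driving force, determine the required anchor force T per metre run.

T = 90 kN/m

Resolving forces along and normal to the sliding plane, with the horizontal anchor force T adding T·sinα to the effective normal force and T·cosα acting up the plane against the driving force:
FS = [cL + (W cosα + T sinα) tanφ] / [W sinα − T cosα]
Without the anchor: N' = 669.6 kN/m, driving T_d = 631.0 kN/m, resisting R = 7·15.0 + 669.6·tan42.0° = 707.9 kN/m, FS = 1.12.
Setting FS = 1.35 and solving for T:
1.35·(631.0 − T cos43.3°) = 707.9 + T sin43.3°·tan42.0°
T·(sin43.3°·tan42.0° + 1.35·cos43.3°) = 1.35·631.0 − 707.9
T·(0.6858·0.9004 + 1.35·0.7278) = 851.8 − 707.9 = 143.9
T·1.6000 = 143.9
T = 89.9 kN/m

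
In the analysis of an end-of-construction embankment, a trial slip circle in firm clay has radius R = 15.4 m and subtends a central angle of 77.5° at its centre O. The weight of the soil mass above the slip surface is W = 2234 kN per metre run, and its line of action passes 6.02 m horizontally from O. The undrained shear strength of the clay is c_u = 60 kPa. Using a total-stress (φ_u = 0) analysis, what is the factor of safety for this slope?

FS = 1.43

Taking moments about the centre O, the resisting moment is provided by the undrained shear strength acting along the arc:
Arc length L_a = R·θ = 15.4·(77.5°·π/180) = 15.4·1.3526 = 20.83 m
M_R = c_u·L_a·R = 60·20.83·15.4 = 19247.4 kN·m/m
M_D = W·d = 2234·6.02 = 13448.7 kN·m/m
FS = M_R / M_D = 19247.4 / 13448.7 = 1.431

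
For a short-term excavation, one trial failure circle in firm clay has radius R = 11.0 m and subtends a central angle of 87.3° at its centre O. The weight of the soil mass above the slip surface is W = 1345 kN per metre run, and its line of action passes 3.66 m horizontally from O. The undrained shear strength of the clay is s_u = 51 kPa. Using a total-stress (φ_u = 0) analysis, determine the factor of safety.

Taking moments about the centre O, the resisting moment is provided by the undrained shear strength acting along the arc:
Arc length L_a = R·θ = 11.0·(87.3°·π/180) = 11.0·1.5237 = 16.76 m
M_R = s_u·L_a·R = 51·16.76·11.0 = 9402.6 kN·m/m
M_D = W·d = 1345·3.66 = 4922.7 kN·m/m
FS = M_R / M_D = 9402.6 / 4922.7 = 1.910

FS = 1.91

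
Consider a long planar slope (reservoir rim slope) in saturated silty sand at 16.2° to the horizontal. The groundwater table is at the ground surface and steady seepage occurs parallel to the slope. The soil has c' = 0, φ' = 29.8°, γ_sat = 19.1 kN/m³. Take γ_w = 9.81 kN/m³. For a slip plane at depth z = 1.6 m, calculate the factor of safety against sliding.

FS = 0.96

With seepage parallel to the slope and the water table at the surface, the effective normal stress on the slip plane uses the buoyant unit weight γ' = γ_sat − γ_w while the driving shear stress uses γ_sat:
FS = [c' + γ' z cos²β tanφ'] / [γ_sat z sinβ cosβ]
(For c' = 0 this reduces to FS = (γ'/γ_sat)·tanφ'/tanβ.)
γ' = 19.1 − 9.81 = 9.29 kN/m³
Numerator = 0.0 + 9.29·1.6·cos²16.2°·tan29.8° = 0.0 + 9.29·1.6·0.9222·0.5727 = 7.850 kPa
Denominator = 19.1·1.6·sin16.2°·cos16.2° = 19.1·1.6·0.2790·0.9603 = 8.187 kPa
FS = 7.850 / 8.187 = 0.959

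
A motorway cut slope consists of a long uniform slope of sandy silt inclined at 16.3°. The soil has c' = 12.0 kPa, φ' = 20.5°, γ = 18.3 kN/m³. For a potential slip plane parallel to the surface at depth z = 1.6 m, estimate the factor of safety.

FS = 2.80

For an infinite slope with a slip plane parallel to the surface (no pore pressure): FS = [c' + γz cos²β tanφ'] / [γz sinβ cosβ].
γz = 18.3·1.6 = 29.28 kN/m²
Numerator = 12.0 + 29.28·cos²16.3°·tan20.5° = 12.0 + 29.28·0.9212·0.3739 = 22.085 kPa
Denominator = 29.28·sin16.3°·cos16.3° = 29.28·0.2807·0.9598 = 7.888 kPa
FS = 22.085 / 7.888 = 2.800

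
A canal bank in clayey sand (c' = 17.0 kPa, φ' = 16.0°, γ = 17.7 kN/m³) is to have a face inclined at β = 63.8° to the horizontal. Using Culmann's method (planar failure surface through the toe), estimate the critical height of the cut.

H_c = 10.09 m

Culmann's analysis gives the critical failure plane at α_cr = (β + φ')/2 = (63.8 + 16.0)/2 = 39.9°, and the critical height
H_c = (4c'/γ) · sinβ cosφ' / [1 − cos(β − φ')]
    = (4·17.0/17.7) · sin63.8°·cos16.0° / [1 − cos(47.8°)]
    = 3.842 · 0.8973·0.9613 / [1 − 0.6717]
    = 3.842 · 0.8625 / 0.3283
    = 10.09 m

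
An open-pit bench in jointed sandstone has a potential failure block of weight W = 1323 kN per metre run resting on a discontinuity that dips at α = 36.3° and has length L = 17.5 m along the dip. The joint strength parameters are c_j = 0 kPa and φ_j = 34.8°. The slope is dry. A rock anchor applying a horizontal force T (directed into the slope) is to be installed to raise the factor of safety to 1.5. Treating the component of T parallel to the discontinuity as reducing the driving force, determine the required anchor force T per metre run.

Resolving forces along and normal to the sliding plane, with the horizontal anchor force T adding T·sinα to the effective normal force and T·cosα acting up the plane against the driving force:
FS = [c_jL + (W cosα + T sinα) tanφ_j] / [W sinα − T cosα]
Without the anchor: N' = 1066.2 kN/m, driving T_d = 783.2 kN/m, resisting R = 0·17.5 + 1066.2·tan34.8° = 741.1 kN/m, FS = 0.95.
Setting FS = 1.5 and solving for T:
1.5·(783.2 − T cos36.3°) = 741.1 + T sin36.3°·tan34.8°
T·(sin36.3°·tan34.8° + 1.5·cos36.3°) = 1.5·783.2 − 741.1
T·(0.5920·0.6950 + 1.5·0.8059) = 1174.9 − 741.1 = 433.8
T·1.6204 = 433.8
T = 267.7 kN/m

T = 268 kN/m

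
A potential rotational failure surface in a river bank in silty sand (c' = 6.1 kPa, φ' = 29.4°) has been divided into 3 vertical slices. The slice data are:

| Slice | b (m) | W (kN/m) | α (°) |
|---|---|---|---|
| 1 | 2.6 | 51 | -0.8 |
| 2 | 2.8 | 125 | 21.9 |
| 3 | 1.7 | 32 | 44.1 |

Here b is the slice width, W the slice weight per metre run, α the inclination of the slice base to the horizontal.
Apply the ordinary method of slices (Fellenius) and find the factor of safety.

Ordinary method of slices: FS = Σ[c'·Δl_i + (W_i cosα_i)·tanφ'] / Σ W_i sinα_i, with Δl_i = b_i / cosα_i.
Slice 1: Δl = 2.6/cos(-0.8°) = 2.600 m; N'_1 = 51·cos(-0.8°) = 51.0; c'Δl = 15.86; W sinα = -0.7
Slice 2: Δl = 2.8/cos21.9° = 3.018 m; N'_2 = 125·cos21.9° = 116.0; c'Δl = 18.41; W sinα = 46.6
Slice 3: Δl = 1.7/cos44.1° = 2.367 m; N'_3 = 32·cos44.1° = 23.0; c'Δl = 14.44; W sinα = 22.3
Σc'Δl = 48.7 kN/m; ΣN' = 190.0 kN/m; ΣW sinα = 68.2 kN/m
Resisting = 48.7 + 190.0·tan29.4° = 48.7 + 107.0 = 155.7 kN/m
FS = 155.7 / 68.2 = 2.284

FS = 2.28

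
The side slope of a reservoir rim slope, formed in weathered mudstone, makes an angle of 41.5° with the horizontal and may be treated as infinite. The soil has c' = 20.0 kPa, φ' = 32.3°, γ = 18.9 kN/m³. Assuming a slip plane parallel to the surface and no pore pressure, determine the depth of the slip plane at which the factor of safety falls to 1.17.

z = 4.68 m

Setting FS = 1.17 in FS = [c' + γz cos²β tanφ'] / [γz sinβ cosβ] and solving for z:
z = c' / [γ cosβ (FS·sinβ − cosβ·tanφ')]
  = 20.0 / [18.9·cos41.5°·(1.17·sin41.5° − cos41.5°·tan32.3°)]
  = 20.0 / [18.9·0.7490·(1.17·0.6626 − 0.7490·0.6322)]
  = 20.0 / 4.2720 = 4.682 m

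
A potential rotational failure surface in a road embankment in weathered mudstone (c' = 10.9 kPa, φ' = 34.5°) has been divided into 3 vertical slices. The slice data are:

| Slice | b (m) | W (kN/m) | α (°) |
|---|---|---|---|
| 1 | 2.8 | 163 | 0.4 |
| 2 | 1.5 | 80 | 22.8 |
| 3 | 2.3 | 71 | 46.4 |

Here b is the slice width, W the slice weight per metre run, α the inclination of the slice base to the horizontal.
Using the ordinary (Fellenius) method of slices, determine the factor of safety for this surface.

FS = 3.36

Ordinary method of slices: FS = Σ[c'·Δl_i + (W_i cosα_i)·tanφ'] / Σ W_i sinα_i, with Δl_i = b_i / cosα_i.
Slice 1: Δl = 2.8/cos0.4° = 2.800 m; N'_1 = 163·cos0.4° = 163.0; c'Δl = 30.52; W sinα = 1.1
Slice 2: Δl = 1.5/cos22.8° = 1.627 m; N'_2 = 80·cos22.8° = 73.7; c'Δl = 17.74; W sinα = 31.0
Slice 3: Δl = 2.3/cos46.4° = 3.335 m; N'_3 = 71·cos46.4° = 49.0; c'Δl = 36.35; W sinα = 51.4
Σc'Δl = 84.6 kN/m; ΣN' = 285.7 kN/m; ΣW sinα = 83.6 kN/m
Resisting = 84.6 + 285.7·tan34.5° = 84.6 + 196.4 = 281.0 kN/m
FS = 281.0 / 83.6 = 3.363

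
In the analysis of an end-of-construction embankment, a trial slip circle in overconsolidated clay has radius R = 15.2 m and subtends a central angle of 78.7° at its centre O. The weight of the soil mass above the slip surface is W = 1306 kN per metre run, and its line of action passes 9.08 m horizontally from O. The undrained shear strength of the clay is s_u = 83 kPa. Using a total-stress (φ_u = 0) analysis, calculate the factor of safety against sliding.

FS = 2.22

Taking moments about the centre O, the resisting moment is provided by the undrained shear strength acting along the arc:
Arc length L_a = R·θ = 15.2·(78.7°·π/180) = 15.2·1.3736 = 20.88 m
M_R = s_u·L_a·R = 83·20.88·15.2 = 26340.1 kN·m/m
M_D = W·d = 1306·9.08 = 11858.5 kN·m/m
FS = M_R / M_D = 26340.1 / 11858.5 = 2.221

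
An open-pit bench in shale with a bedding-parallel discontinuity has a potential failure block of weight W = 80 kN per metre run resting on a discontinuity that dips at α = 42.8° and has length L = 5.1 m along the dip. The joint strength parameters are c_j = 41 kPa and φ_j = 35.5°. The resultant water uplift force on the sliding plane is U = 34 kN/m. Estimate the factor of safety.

FS = 4.17

Resolving the block weight along and normal to the plane and applying the Mohr–Coulomb strength on the joint:
N' = W cosα − U = 80·cos42.8° − 34 = 24.7 kN/m
Driving force T = W sinα = 80·sin42.8° = 54.4 kN/m
Resisting force R = c_j·L + N'·tanφ_j = 41·5.1 + 24.7·tan35.5° = 209.1 + 17.6 = 226.7 kN/m
FS = R / T = 226.7 / 54.4 = 4.171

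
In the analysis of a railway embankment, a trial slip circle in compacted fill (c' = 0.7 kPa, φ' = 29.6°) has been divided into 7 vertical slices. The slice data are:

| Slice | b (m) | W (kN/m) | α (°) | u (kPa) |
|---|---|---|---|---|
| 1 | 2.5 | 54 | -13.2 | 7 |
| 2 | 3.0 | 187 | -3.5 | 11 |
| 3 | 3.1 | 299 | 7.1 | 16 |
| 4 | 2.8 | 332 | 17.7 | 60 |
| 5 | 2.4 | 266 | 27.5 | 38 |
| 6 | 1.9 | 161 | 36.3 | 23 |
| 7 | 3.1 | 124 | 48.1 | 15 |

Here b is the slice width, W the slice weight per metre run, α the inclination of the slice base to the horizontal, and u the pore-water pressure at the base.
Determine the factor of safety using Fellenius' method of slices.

Ordinary method of slices: FS = Σ[c'·Δl_i + (W_i cosα_i − u_i·Δl_i)·tanφ'] / Σ W_i sinα_i, with Δl_i = b_i / cosα_i.
Slice 1: Δl = 2.5/cos(-13.2°) = 2.568 m; N'_1 = 54·cos(-13.2°) − 7·2.568 = 34.6; c'Δl = 1.80; W sinα = -12.3
Slice 2: Δl = 3.0/cos(-3.5°) = 3.006 m; N'_2 = 187·cos(-3.5°) − 11·3.006 = 153.6; c'Δl = 2.10; W sinα = -11.4
Slice 3: Δl = 3.1/cos7.1° = 3.124 m; N'_3 = 299·cos7.1° − 16·3.124 = 246.7; c'Δl = 2.19; W sinα = 37.0
Slice 4: Δl = 2.8/cos17.7° = 2.939 m; N'_4 = 332·cos17.7° − 60·2.939 = 139.9; c'Δl = 2.06; W sinα = 100.9
Slice 5: Δl = 2.4/cos27.5° = 2.706 m; N'_5 = 266·cos27.5° − 38·2.706 = 133.1; c'Δl = 1.89; W sinα = 122.8
Slice 6: Δl = 1.9/cos36.3° = 2.358 m; N'_6 = 161·cos36.3° − 23·2.358 = 75.5; c'Δl = 1.65; W sinα = 95.3
Slice 7: Δl = 3.1/cos48.1° = 4.642 m; N'_7 = 124·cos48.1° − 15·4.642 = 13.2; c'Δl = 3.25; W sinα = 92.3
Σc'Δl = 14.9 kN/m; ΣN' = 796.7 kN/m; ΣW sinα = 424.6 kN/m
Resisting = 14.9 + 796.7·tan29.6° = 14.9 + 452.6 = 467.5 kN/m
FS = 467.5 / 424.6 = 1.101

FS = 1.10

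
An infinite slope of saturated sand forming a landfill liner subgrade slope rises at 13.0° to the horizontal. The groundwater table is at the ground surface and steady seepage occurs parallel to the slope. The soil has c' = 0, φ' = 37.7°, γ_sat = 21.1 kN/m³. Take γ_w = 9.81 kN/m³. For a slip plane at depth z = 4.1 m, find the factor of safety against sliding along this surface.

With seepage parallel to the slope and the water table at the surface, the effective normal stress on the slip plane uses the buoyant unit weight γ' = γ_sat − γ_w while the driving shear stress uses γ_sat:
FS = [c' + γ' z cos²β tanφ'] / [γ_sat z sinβ cosβ]
(For c' = 0 this reduces to FS = (γ'/γ_sat)·tanφ'/tanβ.)
γ' = 21.1 − 9.81 = 11.29 kN/m³
Numerator = 0.0 + 11.29·4.1·cos²13.0°·tan37.7° = 0.0 + 11.29·4.1·0.9494·0.7729 = 33.966 kPa
Denominator = 21.1·4.1·sin13.0°·cos13.0° = 21.1·4.1·0.2250·0.9744 = 18.962 kPa
FS = 33.966 / 18.962 = 1.791

FS = 1.79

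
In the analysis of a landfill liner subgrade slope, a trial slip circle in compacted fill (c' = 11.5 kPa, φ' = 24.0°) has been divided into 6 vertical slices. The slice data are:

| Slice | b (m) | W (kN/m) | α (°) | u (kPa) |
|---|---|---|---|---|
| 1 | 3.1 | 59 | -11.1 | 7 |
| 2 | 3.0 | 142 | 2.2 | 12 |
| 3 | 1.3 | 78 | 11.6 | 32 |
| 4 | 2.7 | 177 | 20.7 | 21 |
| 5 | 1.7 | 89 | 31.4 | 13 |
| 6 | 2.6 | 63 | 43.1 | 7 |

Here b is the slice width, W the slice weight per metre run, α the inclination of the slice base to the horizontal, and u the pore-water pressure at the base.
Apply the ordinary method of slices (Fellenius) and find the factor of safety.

Ordinary method of slices: FS = Σ[c'·Δl_i + (W_i cosα_i − u_i·Δl_i)·tanφ'] / Σ W_i sinα_i, with Δl_i = b_i / cosα_i.
Slice 1: Δl = 3.1/cos(-11.1°) = 3.159 m; N'_1 = 59·cos(-11.1°) − 7·3.159 = 35.8; c'Δl = 36.33; W sinα = -11.4
Slice 2: Δl = 3.0/cos2.2° = 3.002 m; N'_2 = 142·cos2.2° − 12·3.002 = 105.9; c'Δl = 34.53; W sinα = 5.5
Slice 3: Δl = 1.3/cos11.6° = 1.327 m; N'_3 = 78·cos11.6° − 32·1.327 = 33.9; c'Δl = 15.26; W sinα = 15.7
Slice 4: Δl = 2.7/cos20.7° = 2.886 m; N'_4 = 177·cos20.7° − 21·2.886 = 105.0; c'Δl = 33.19; W sinα = 62.6
Slice 5: Δl = 1.7/cos31.4° = 1.992 m; N'_5 = 89·cos31.4° − 13·1.992 = 50.1; c'Δl = 22.90; W sinα = 46.4
Slice 6: Δl = 2.6/cos43.1° = 3.561 m; N'_6 = 63·cos43.1° − 7·3.561 = 21.1; c'Δl = 40.95; W sinα = 43.0
Σc'Δl = 183.2 kN/m; ΣN' = 351.7 kN/m; ΣW sinα = 161.8 kN/m
Resisting = 183.2 + 351.7·tan24.0° = 183.2 + 156.6 = 339.8 kN/m
FS = 339.8 / 161.8 = 2.100

FS = 2.10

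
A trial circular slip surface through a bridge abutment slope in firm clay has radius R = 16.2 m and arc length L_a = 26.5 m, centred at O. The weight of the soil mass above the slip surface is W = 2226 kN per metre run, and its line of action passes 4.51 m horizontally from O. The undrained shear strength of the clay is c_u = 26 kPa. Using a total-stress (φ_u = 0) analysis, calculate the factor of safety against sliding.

FS = 1.11

Taking moments about the centre O, the resisting moment is provided by the undrained shear strength acting along the arc:
M_R = c_u·L_a·R = 26·26.50·16.2 = 11161.8 kN·m/m
M_D = W·d = 2226·4.51 = 10039.3 kN·m/m
FS = M_R / M_D = 11161.8 / 10039.3 = 1.112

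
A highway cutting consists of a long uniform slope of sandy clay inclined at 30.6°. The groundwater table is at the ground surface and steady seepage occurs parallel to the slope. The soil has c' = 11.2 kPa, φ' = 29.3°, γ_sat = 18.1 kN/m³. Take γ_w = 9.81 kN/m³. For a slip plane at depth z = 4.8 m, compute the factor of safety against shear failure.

With seepage parallel to the slope and the water table at the surface, the effective normal stress on the slip plane uses the buoyant unit weight γ' = γ_sat − γ_w while the driving shear stress uses γ_sat:
FS = [c' + γ' z cos²β tanφ'] / [γ_sat z sinβ cosβ]
γ' = 18.1 − 9.81 = 8.29 kN/m³
Numerator = 11.2 + 8.29·4.8·cos²30.6°·tan29.3° = 11.2 + 8.29·4.8·0.7409·0.5612 = 27.744 kPa
Denominator = 18.1·4.8·sin30.6°·cos30.6° = 18.1·4.8·0.5090·0.8607 = 38.067 kPa
FS = 27.744 / 38.067 = 0.729

FS = 0.73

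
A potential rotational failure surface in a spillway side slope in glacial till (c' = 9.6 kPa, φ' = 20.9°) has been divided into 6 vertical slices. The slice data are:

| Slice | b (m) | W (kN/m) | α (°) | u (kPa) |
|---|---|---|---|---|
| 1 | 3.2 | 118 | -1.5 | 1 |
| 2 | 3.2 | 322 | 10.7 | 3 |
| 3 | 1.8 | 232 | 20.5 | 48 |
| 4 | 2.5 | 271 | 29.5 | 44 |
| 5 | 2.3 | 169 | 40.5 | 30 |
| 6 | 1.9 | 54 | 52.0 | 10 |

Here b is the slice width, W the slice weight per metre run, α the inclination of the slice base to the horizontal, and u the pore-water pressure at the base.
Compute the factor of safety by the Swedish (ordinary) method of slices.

FS = 1.02

Ordinary method of slices: FS = Σ[c'·Δl_i + (W_i cosα_i − u_i·Δl_i)·tanφ'] / Σ W_i sinα_i, with Δl_i = b_i / cosα_i.
Slice 1: Δl = 3.2/cos(-1.5°) = 3.201 m; N'_1 = 118·cos(-1.5°) − 1·3.201 = 114.8; c'Δl = 30.73; W sinα = -3.1
Slice 2: Δl = 3.2/cos10.7° = 3.257 m; N'_2 = 322·cos10.7° − 3·3.257 = 306.6; c'Δl = 31.26; W sinα = 59.8
Slice 3: Δl = 1.8/cos20.5° = 1.922 m; N'_3 = 232·cos20.5° − 48·1.922 = 125.1; c'Δl = 18.45; W sinα = 81.2
Slice 4: Δl = 2.5/cos29.5° = 2.872 m; N'_4 = 271·cos29.5° − 44·2.872 = 109.5; c'Δl = 27.57; W sinα = 133.4
Slice 5: Δl = 2.3/cos40.5° = 3.025 m; N'_5 = 169·cos40.5° − 30·3.025 = 37.8; c'Δl = 29.04; W sinα = 109.8
Slice 6: Δl = 1.9/cos52.0° = 3.086 m; N'_6 = 54·cos52.0° − 10·3.086 = 2.4; c'Δl = 29.63; W sinα = 42.6
Σc'Δl = 166.7 kN/m; ΣN' = 696.1 kN/m; ΣW sinα = 423.7 kN/m
Resisting = 166.7 + 696.1·tan20.9° = 166.7 + 265.8 = 432.5 kN/m
FS = 432.5 / 423.7 = 1.021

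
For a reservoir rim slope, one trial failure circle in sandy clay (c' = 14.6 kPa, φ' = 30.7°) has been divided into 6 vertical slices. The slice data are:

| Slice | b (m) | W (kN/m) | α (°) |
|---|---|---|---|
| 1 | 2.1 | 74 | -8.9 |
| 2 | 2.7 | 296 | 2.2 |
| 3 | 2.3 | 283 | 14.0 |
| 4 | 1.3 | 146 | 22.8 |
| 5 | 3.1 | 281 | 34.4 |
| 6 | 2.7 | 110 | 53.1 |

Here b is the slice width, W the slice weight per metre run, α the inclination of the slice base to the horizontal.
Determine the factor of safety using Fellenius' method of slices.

Ordinary method of slices: FS = Σ[c'·Δl_i + (W_i cosα_i)·tanφ'] / Σ W_i sinα_i, with Δl_i = b_i / cosα_i.
Slice 1: Δl = 2.1/cos(-8.9°) = 2.126 m; N'_1 = 74·cos(-8.9°) = 73.1; c'Δl = 31.03; W sinα = -11.4
Slice 2: Δl = 2.7/cos2.2° = 2.702 m; N'_2 = 296·cos2.2° = 295.8; c'Δl = 39.45; W sinα = 11.4
Slice 3: Δl = 2.3/cos14.0° = 2.370 m; N'_3 = 283·cos14.0° = 274.6; c'Δl = 34.61; W sinα = 68.5
Slice 4: Δl = 1.3/cos22.8° = 1.410 m; N'_4 = 146·cos22.8° = 134.6; c'Δl = 20.59; W sinα = 56.6
Slice 5: Δl = 3.1/cos34.4° = 3.757 m; N'_5 = 281·cos34.4° = 231.9; c'Δl = 54.85; W sinα = 158.8
Slice 6: Δl = 2.7/cos53.1° = 4.497 m; N'_6 = 110·cos53.1° = 66.0; c'Δl = 65.65; W sinα = 88.0
Σc'Δl = 246.2 kN/m; ΣN' = 1076.0 kN/m; ΣW sinα = 371.7 kN/m
Resisting = 246.2 + 1076.0·tan30.7° = 246.2 + 638.9 = 885.1 kN/m
FS = 885.1 / 371.7 = 2.381

FS = 2.38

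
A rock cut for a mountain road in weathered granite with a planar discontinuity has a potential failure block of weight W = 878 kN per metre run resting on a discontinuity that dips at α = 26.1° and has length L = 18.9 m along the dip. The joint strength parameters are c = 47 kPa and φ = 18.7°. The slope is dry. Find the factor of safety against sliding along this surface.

Resolving the block weight along and normal to the plane and applying the Mohr–Coulomb strength on the joint:
N' = W cosα = 878·cos26.1° = 788.5 kN/m
Driving force T = W sinα = 878·sin26.1° = 386.3 kN/m
Resisting force R = c·L + N'·tanφ = 47·18.9 + 788.5·tan18.7° = 888.3 + 266.9 = 1155.2 kN/m
FS = R / T = 1155.2 / 386.3 = 2.991

FS = 2.99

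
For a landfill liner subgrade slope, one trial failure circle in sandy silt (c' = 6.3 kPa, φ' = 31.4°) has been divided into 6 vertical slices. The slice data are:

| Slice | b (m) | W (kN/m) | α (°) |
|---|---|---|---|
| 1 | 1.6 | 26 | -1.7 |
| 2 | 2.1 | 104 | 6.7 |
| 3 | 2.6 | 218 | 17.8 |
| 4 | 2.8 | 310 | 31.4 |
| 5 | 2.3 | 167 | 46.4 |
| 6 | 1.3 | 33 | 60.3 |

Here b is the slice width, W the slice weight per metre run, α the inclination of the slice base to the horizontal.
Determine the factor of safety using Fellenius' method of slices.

Ordinary method of slices: FS = Σ[c'·Δl_i + (W_i cosα_i)·tanφ'] / Σ W_i sinα_i, with Δl_i = b_i / cosα_i.
Slice 1: Δl = 1.6/cos(-1.7°) = 1.601 m; N'_1 = 26·cos(-1.7°) = 26.0; c'Δl = 10.08; W sinα = -0.8
Slice 2: Δl = 2.1/cos6.7° = 2.114 m; N'_2 = 104·cos6.7° = 103.3; c'Δl = 13.32; W sinα = 12.1
Slice 3: Δl = 2.6/cos17.8° = 2.731 m; N'_3 = 218·cos17.8° = 207.6; c'Δl = 17.20; W sinα = 66.6
Slice 4: Δl = 2.8/cos31.4° = 3.280 m; N'_4 = 310·cos31.4° = 264.6; c'Δl = 20.67; W sinα = 161.5
Slice 5: Δl = 2.3/cos46.4° = 3.335 m; N'_5 = 167·cos46.4° = 115.2; c'Δl = 21.01; W sinα = 120.9
Slice 6: Δl = 1.3/cos60.3° = 2.624 m; N'_6 = 33·cos60.3° = 16.4; c'Δl = 16.53; W sinα = 28.7
Σc'Δl = 98.8 kN/m; ΣN' = 733.0 kN/m; ΣW sinα = 389.1 kN/m
Resisting = 98.8 + 733.0·tan31.4° = 98.8 + 447.4 = 546.2 kN/m
FS = 546.2 / 389.1 = 1.404

FS = 1.40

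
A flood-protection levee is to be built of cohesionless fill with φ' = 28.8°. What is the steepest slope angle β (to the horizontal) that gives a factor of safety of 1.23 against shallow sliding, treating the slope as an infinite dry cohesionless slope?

For an infinite dry cohesionless slope FS = tanφ'/tanβ, so tanβ = tanφ' / FS.
tanβ = tan28.8° / 1.23 = 0.5498 / 1.23 = 0.4470
β = arctan(0.4470) = 24.08°

β = 24.1°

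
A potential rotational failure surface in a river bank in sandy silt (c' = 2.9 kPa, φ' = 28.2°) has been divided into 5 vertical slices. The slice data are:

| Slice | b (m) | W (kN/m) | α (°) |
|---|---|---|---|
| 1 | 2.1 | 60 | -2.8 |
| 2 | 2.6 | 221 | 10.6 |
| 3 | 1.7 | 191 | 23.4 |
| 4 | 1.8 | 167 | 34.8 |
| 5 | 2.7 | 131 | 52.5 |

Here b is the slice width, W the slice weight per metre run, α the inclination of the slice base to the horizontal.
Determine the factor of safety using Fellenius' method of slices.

Ordinary method of slices: FS = Σ[c'·Δl_i + (W_i cosα_i)·tanφ'] / Σ W_i sinα_i, with Δl_i = b_i / cosα_i.
Slice 1: Δl = 2.1/cos(-2.8°) = 2.103 m; N'_1 = 60·cos(-2.8°) = 59.9; c'Δl = 6.10; W sinα = -2.9
Slice 2: Δl = 2.6/cos10.6° = 2.645 m; N'_2 = 221·cos10.6° = 217.2; c'Δl = 7.67; W sinα = 40.7
Slice 3: Δl = 1.7/cos23.4° = 1.852 m; N'_3 = 191·cos23.4° = 175.3; c'Δl = 5.37; W sinα = 75.9
Slice 4: Δl = 1.8/cos34.8° = 2.192 m; N'_4 = 167·cos34.8° = 137.1; c'Δl = 6.36; W sinα = 95.3
Slice 5: Δl = 2.7/cos52.5° = 4.435 m; N'_5 = 131·cos52.5° = 79.7; c'Δl = 12.86; W sinα = 103.9
Σc'Δl = 38.4 kN/m; ΣN' = 669.3 kN/m; ΣW sinα = 312.8 kN/m
Resisting = 38.4 + 669.3·tan28.2° = 38.4 + 358.9 = 397.2 kN/m
FS = 397.2 / 312.8 = 1.270

FS = 1.27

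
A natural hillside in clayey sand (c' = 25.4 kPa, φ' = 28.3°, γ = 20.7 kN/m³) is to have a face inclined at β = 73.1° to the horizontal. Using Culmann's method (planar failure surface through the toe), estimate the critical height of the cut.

Culmann's analysis gives the critical failure plane at α_cr = (β + φ')/2 = (73.1 + 28.3)/2 = 50.7°, and the critical height
H_c = (4c'/γ) · sinβ cosφ' / [1 − cos(β − φ')]
    = (4·25.4/20.7) · sin73.1°·cos28.3° / [1 − cos(44.8°)]
    = 4.908 · 0.9568·0.8805 / [1 − 0.7096]
    = 4.908 · 0.8425 / 0.2904
    = 14.24 m

H_c = 14.24 m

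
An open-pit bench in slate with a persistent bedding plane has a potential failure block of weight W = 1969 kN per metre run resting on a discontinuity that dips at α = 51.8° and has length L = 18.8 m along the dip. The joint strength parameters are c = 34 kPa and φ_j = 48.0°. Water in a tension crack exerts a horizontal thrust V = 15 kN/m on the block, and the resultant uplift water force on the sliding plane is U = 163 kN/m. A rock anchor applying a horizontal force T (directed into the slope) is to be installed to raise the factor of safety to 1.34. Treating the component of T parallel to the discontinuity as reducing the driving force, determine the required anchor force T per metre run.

Resolving forces along and normal to the sliding plane, with the horizontal anchor force T adding T·sinα to the effective normal force and T·cosα acting up the plane against the driving force:
FS = [cL + (W cosα − U − V sinα + T sinα) tanφ_j] / [W sinα + V cosα − T cosα]
Without the anchor: N' = 1042.9 kN/m, driving T_d = 1556.6 kN/m, resisting R = 34·18.8 + 1042.9·tan48.0° = 1797.4 kN/m, FS = 1.15.
Setting FS = 1.34 and solving for T:
1.34·(1556.6 − T cos51.8°) = 1797.4 + T sin51.8°·tan48.0°
T·(sin51.8°·tan48.0° + 1.34·cos51.8°) = 1.34·1556.6 − 1797.4
T·(0.7859·1.1106 + 1.34·0.6184) = 2085.9 − 1797.4 = 288.5
T·1.7014 = 288.5
T = 169.5 kN/m

T = 170 kN/m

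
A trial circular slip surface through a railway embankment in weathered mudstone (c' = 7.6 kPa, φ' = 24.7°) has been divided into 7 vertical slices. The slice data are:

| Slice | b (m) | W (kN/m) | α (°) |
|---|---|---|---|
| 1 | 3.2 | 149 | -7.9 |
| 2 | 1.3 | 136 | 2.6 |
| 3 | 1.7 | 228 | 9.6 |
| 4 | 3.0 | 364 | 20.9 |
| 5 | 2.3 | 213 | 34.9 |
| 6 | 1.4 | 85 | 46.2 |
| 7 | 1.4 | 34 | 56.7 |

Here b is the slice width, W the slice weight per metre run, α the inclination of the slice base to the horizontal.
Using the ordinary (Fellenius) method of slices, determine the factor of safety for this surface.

Ordinary method of slices: FS = Σ[c'·Δl_i + (W_i cosα_i)·tanφ'] / Σ W_i sinα_i, with Δl_i = b_i / cosα_i.
Slice 1: Δl = 3.2/cos(-7.9°) = 3.231 m; N'_1 = 149·cos(-7.9°) = 147.6; c'Δl = 24.55; W sinα = -20.5
Slice 2: Δl = 1.3/cos2.6° = 1.301 m; N'_2 = 136·cos2.6° = 135.9; c'Δl = 9.89; W sinα = 6.2
Slice 3: Δl = 1.7/cos9.6° = 1.724 m; N'_3 = 228·cos9.6° = 224.8; c'Δl = 13.10; W sinα = 38.0
Slice 4: Δl = 3.0/cos20.9° = 3.211 m; N'_4 = 364·cos20.9° = 340.1; c'Δl = 24.41; W sinα = 129.9
Slice 5: Δl = 2.3/cos34.9° = 2.804 m; N'_5 = 213·cos34.9° = 174.7; c'Δl = 21.31; W sinα = 121.9
Slice 6: Δl = 1.4/cos46.2° = 2.023 m; N'_6 = 85·cos46.2° = 58.8; c'Δl = 15.37; W sinα = 61.3
Slice 7: Δl = 1.4/cos56.7° = 2.550 m; N'_7 = 34·cos56.7° = 18.7; c'Δl = 19.38; W sinα = 28.4
Σc'Δl = 128.0 kN/m; ΣN' = 1100.5 kN/m; ΣW sinα = 365.2 kN/m
Resisting = 128.0 + 1100.5·tan24.7° = 128.0 + 506.2 = 634.2 kN/m
FS = 634.2 / 365.2 = 1.737

FS = 1.74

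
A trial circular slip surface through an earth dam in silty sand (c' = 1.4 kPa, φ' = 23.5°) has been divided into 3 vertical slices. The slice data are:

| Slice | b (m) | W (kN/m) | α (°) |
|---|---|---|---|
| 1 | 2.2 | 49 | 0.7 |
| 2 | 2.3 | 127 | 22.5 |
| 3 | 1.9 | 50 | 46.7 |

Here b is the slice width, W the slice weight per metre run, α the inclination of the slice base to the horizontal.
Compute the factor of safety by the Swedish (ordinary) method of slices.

Ordinary method of slices: FS = Σ[c'·Δl_i + (W_i cosα_i)·tanφ'] / Σ W_i sinα_i, with Δl_i = b_i / cosα_i.
Slice 1: Δl = 2.2/cos0.7° = 2.200 m; N'_1 = 49·cos0.7° = 49.0; c'Δl = 3.08; W sinα = 0.6
Slice 2: Δl = 2.3/cos22.5° = 2.490 m; N'_2 = 127·cos22.5° = 117.3; c'Δl = 3.49; W sinα = 48.6
Slice 3: Δl = 1.9/cos46.7° = 2.770 m; N'_3 = 50·cos46.7° = 34.3; c'Δl = 3.88; W sinα = 36.4
Σc'Δl = 10.4 kN/m; ΣN' = 200.6 kN/m; ΣW sinα = 85.6 kN/m
Resisting = 10.4 + 200.6·tan23.5° = 10.4 + 87.2 = 97.7 kN/m
FS = 97.7 / 85.6 = 1.141

FS = 1.14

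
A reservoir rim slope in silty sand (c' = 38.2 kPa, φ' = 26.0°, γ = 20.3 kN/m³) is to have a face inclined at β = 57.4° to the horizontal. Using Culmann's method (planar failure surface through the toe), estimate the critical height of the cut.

H_c = 38.92 m

Culmann's analysis gives the critical failure plane at α_cr = (β + φ')/2 = (57.4 + 26.0)/2 = 41.7°, and the critical height
H_c = (4c'/γ) · sinβ cosφ' / [1 − cos(β − φ')]
    = (4·38.2/20.3) · sin57.4°·cos26.0° / [1 − cos(31.4°)]
    = 7.527 · 0.8425·0.8988 / [1 − 0.8536]
    = 7.527 · 0.7572 / 0.1464
    = 38.92 m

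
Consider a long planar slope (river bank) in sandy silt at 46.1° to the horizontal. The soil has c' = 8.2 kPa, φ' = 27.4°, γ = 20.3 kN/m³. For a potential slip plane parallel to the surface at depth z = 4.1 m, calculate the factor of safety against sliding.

FS = 0.70

For an infinite slope with a slip plane parallel to the surface (no pore pressure): FS = [c' + γz cos²β tanφ'] / [γz sinβ cosβ].
γz = 20.3·4.1 = 83.23 kN/m²
Numerator = 8.2 + 83.23·cos²46.1°·tan27.4° = 8.2 + 83.23·0.4808·0.5184 = 28.943 kPa
Denominator = 83.23·sin46.1°·cos46.1° = 83.23·0.7206·0.6934 = 41.584 kPa
FS = 28.943 / 41.584 = 0.696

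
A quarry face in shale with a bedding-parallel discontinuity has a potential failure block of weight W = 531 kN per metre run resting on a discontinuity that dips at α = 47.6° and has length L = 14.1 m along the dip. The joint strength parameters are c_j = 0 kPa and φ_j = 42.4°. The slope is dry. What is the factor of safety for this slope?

FS = 0.83

Resolving the block weight along and normal to the plane and applying the Mohr–Coulomb strength on the joint:
N' = W cosα = 531·cos47.6° = 358.1 kN/m
Driving force T = W sinα = 531·sin47.6° = 392.1 kN/m
Resisting force R = c_j·L + N'·tanφ_j = 0·14.1 + 358.1·tan42.4° = 0.0 + 326.9 = 326.9 kN/m
FS = R / T = 326.9 / 392.1 = 0.834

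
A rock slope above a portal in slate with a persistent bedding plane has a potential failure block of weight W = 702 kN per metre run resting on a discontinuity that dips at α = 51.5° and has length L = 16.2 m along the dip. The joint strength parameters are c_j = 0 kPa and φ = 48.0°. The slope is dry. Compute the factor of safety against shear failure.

FS = 0.88

Resolving the block weight along and normal to the plane and applying the Mohr–Coulomb strength on the joint:
N' = W cosα = 702·cos51.5° = 437.0 kN/m
Driving force T = W sinα = 702·sin51.5° = 549.4 kN/m
Resisting force R = c_j·L + N'·tanφ = 0·16.2 + 437.0·tan48.0° = 0.0 + 485.3 = 485.3 kN/m
FS = R / T = 485.3 / 549.4 = 0.883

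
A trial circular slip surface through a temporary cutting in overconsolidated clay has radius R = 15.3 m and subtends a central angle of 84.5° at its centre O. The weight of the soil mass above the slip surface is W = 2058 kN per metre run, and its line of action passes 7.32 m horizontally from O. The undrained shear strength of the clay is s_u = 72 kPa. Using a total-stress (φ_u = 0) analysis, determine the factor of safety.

Taking moments about the centre O, the resisting moment is provided by the undrained shear strength acting along the arc:
Arc length L_a = R·θ = 15.3·(84.5°·π/180) = 15.3·1.4748 = 22.56 m
M_R = s_u·L_a·R = 72·22.56·15.3 = 24857.0 kN·m/m
M_D = W·d = 2058·7.32 = 15064.6 kN·m/m
FS = M_R / M_D = 24857.0 / 15064.6 = 1.650

FS = 1.65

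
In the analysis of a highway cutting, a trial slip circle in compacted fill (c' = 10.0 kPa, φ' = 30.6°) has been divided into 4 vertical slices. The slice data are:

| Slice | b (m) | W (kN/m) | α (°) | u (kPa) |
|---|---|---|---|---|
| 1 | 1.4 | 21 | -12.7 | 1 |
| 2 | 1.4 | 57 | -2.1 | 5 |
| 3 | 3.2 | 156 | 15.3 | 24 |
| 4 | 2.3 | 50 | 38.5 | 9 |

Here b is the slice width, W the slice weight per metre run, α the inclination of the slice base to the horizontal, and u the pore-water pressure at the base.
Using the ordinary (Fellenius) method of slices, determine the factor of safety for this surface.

Ordinary method of slices: FS = Σ[c'·Δl_i + (W_i cosα_i − u_i·Δl_i)·tanφ'] / Σ W_i sinα_i, with Δl_i = b_i / cosα_i.
Slice 1: Δl = 1.4/cos(-12.7°) = 1.435 m; N'_1 = 21·cos(-12.7°) − 1·1.435 = 19.1; c'Δl = 14.35; W sinα = -4.6
Slice 2: Δl = 1.4/cos(-2.1°) = 1.401 m; N'_2 = 57·cos(-2.1°) − 5·1.401 = 50.0; c'Δl = 14.01; W sinα = -2.1
Slice 3: Δl = 3.2/cos15.3° = 3.318 m; N'_3 = 156·cos15.3° − 24·3.318 = 70.8; c'Δl = 33.18; W sinα = 41.2
Slice 4: Δl = 2.3/cos38.5° = 2.939 m; N'_4 = 50·cos38.5° − 9·2.939 = 12.7; c'Δl = 29.39; W sinα = 31.1
Σc'Δl = 90.9 kN/m; ΣN' = 152.5 kN/m; ΣW sinα = 65.6 kN/m
Resisting = 90.9 + 152.5·tan30.6° = 90.9 + 90.2 = 181.1 kN/m
FS = 181.1 / 65.6 = 2.762

FS = 2.76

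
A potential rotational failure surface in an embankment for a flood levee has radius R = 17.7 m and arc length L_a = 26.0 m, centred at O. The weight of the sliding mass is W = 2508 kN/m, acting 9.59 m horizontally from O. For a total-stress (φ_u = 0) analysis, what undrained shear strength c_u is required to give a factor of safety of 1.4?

FS = c_u·L_a·R / (W·d), so c_u = FS·W·d / (L_a·R).
c_u = 1.4·2508·9.59 / (26.00·17.7) = 33672.4 / 460.20 = 73.17 kPa

c_u = 73.2 kPa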